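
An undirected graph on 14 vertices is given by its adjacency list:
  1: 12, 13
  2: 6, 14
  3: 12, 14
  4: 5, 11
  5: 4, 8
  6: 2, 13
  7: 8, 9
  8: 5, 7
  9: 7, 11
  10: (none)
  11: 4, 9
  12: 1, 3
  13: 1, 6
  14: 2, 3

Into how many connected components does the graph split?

3

10 is isolated — a component by itself.
Starting from 4 we can reach 4, 5, 7, 8, 9, 11. That is one component of size 6.
Starting from 1 we can reach 1, 2, 3, 6, 12, 13, 14. That is one component of size 7.
Total: 3 components.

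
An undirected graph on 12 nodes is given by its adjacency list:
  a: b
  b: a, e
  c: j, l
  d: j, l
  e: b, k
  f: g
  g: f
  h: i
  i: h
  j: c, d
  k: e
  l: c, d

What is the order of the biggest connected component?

4

Starting from f we can reach f, g. That is one component of size 2.
Starting from h we can reach h, i. That is one component of size 2.
Starting from c we can reach c, d, j, l. That is one component of size 4.
Starting from a we can reach a, b, e, k. That is one component of size 4.
The largest has 4 vertices.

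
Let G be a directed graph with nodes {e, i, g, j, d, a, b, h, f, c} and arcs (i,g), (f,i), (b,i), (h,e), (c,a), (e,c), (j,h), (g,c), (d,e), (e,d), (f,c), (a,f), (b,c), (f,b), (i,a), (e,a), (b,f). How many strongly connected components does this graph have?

4

{a, b, c, f, g, i} are all mutually reachable — one SCC of size 6.
{d, e} are all mutually reachable — one SCC of size 2.
{j} is an SCC by itself.
{h} is an SCC by itself.
That gives 4 strongly connected components.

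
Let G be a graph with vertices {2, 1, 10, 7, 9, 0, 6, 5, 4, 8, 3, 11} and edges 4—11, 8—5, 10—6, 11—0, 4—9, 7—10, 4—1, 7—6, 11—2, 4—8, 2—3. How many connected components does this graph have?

Starting from 6 we can reach 6, 7, 10. That is one component of size 3.
Starting from 0 we can reach 0, 1, 2, 3, 4, 5, 8, 9, 11. That is one component of size 9.
Total: 2 components.

2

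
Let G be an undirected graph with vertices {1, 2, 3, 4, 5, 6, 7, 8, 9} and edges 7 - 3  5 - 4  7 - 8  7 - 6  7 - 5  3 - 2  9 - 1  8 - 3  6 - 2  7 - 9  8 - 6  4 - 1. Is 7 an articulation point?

Yes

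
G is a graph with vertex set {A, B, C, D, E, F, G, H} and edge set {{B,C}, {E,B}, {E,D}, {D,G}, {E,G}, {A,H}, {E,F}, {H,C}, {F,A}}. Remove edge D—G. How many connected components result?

D and G are still connected via D-E-G, so the component count stays at 1.

1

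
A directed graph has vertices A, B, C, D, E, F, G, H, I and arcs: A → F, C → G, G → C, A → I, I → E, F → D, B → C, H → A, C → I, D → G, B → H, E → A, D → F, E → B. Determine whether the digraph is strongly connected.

Yes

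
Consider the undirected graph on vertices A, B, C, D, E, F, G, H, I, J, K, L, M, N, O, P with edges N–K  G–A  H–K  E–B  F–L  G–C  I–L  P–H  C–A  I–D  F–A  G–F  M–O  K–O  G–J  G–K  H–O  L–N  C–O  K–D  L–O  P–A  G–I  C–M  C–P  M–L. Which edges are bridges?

The edges on the cycle G-I-L-M-C-G are not bridges since each lies on that cycle.
But removing G–J disconnects G from J; removing E–B disconnects E from B — these are bridges.

B-E, G-J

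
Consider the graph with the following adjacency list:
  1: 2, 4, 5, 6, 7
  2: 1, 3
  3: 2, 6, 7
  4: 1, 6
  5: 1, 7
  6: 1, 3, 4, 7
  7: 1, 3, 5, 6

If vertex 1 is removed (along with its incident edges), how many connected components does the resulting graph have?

1

With 1 gone, the remaining components are: {2, 3, 4, 5, 6, 7}.
That is 1 component.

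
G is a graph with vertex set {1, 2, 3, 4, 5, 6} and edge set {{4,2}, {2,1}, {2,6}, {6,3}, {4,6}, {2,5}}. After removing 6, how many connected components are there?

With 6 gone, the remaining components are: {3}; {1, 2, 4, 5}.
That is 2 components.

2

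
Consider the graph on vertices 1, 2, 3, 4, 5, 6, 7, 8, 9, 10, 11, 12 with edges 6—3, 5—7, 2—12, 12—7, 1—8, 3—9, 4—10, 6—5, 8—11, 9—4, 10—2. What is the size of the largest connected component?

Starting from 1 we can reach 1, 8, 11. That is one component of size 3.
Starting from 2 we can reach 2, 3, 4, 5, 6, 7, 9, 10, 12. That is one component of size 9.
The largest has 9 vertices.

9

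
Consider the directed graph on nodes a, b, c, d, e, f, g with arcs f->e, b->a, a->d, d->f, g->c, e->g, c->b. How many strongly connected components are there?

{a, b, c, d, e, f, g} are all mutually reachable — one SCC of size 7.
That gives 1 strongly connected component.

1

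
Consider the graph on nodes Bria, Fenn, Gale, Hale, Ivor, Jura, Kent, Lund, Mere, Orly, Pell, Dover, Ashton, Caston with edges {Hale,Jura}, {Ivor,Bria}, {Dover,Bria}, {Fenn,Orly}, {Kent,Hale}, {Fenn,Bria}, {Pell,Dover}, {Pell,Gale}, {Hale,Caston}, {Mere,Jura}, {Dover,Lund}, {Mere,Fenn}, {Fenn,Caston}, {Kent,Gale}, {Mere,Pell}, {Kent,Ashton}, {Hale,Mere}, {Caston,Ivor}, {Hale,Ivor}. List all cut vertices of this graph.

Removing Fenn increases the component count from 1 to 2, so Fenn is a cut vertex.
Removing Kent increases the component count from 1 to 2, so Kent is a cut vertex.
Removing Dover increases the component count from 1 to 2, so Dover is a cut vertex.
By contrast removing Gale leaves 1 component; it is not a cut vertex. No other vertex is a cut vertex either.

Fenn, Kent, Dover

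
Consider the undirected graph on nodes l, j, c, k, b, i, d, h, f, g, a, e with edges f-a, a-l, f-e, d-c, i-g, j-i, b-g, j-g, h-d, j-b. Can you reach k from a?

No

The component containing a is {a, e, f, l}, and k is not in it.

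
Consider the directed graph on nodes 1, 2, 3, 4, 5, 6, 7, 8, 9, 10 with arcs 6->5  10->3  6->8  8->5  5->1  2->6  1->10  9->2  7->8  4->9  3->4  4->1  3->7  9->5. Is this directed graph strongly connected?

Yes

From 9 we can reach every vertex (1, 2, 3, 4, 5, 6, 7, 8, 9, 10), and every vertex can reach 9 (1, 2, 3, 4, 5, 6, 7, 8, 9, 10). So the whole graph is one strongly connected component.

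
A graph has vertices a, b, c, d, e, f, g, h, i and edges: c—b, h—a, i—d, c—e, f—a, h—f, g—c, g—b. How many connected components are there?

3

Starting from d we can reach d, i. That is one component of size 2.
Starting from a we can reach a, f, h. That is one component of size 3.
Starting from b we can reach b, c, e, g. That is one component of size 4.
Total: 3 components.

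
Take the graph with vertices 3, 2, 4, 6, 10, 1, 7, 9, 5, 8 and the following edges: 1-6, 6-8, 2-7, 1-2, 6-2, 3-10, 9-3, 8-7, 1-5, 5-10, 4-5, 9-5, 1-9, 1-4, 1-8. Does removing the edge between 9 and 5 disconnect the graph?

After removing 9-5, the path 9-1-5 still connects them, so the edge is not a bridge.

No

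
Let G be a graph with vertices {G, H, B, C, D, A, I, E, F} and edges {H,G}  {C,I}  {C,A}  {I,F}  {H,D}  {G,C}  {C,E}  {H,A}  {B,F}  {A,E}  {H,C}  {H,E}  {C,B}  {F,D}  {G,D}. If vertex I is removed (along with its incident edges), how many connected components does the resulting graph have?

1

With I gone, the remaining components are: {A, B, C, D, E, F, G, H}.
That is 1 component.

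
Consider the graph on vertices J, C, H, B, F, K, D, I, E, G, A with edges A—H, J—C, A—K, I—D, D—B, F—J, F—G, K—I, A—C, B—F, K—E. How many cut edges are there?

The edges on the cycle A-K-I-D-B-F-J-C-A are not bridges since each lies on that cycle.
But removing E—K disconnects E from K; removing G—F disconnects G from F; removing A—H disconnects A from H — these are bridges.
That makes 3 bridges.

3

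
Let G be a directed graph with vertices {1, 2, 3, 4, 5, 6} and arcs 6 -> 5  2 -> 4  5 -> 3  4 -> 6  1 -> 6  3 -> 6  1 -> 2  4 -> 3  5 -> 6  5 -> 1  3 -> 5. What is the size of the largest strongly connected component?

{1, 2, 3, 4, 5, 6} are all mutually reachable — one SCC of size 6.
The largest has 6 vertices.

6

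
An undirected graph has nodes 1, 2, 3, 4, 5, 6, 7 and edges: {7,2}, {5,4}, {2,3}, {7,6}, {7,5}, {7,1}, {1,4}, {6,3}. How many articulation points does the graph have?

1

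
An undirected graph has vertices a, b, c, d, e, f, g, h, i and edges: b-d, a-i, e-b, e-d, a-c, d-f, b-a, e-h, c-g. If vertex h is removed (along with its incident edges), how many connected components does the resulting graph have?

1

With h gone, the remaining components are: {a, b, c, d, e, f, g, i}.
That is 1 component.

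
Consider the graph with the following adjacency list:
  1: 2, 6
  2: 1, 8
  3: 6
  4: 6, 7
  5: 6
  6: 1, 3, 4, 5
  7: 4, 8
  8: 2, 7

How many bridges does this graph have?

2

The edges on the cycle 8-7-4-6-1-2-8 are not bridges since each lies on that cycle.
But removing 6-5 disconnects 6 from 5; removing 6-3 disconnects 6 from 3 — these are bridges.
That makes 2 bridges.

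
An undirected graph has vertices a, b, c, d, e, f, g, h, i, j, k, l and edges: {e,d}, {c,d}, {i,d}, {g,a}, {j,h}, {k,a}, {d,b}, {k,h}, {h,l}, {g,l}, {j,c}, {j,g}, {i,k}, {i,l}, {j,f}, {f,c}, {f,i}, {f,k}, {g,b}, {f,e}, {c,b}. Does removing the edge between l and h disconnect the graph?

No

After removing l—h, the path l-g-j-h still connects them, so the edge is not a bridge.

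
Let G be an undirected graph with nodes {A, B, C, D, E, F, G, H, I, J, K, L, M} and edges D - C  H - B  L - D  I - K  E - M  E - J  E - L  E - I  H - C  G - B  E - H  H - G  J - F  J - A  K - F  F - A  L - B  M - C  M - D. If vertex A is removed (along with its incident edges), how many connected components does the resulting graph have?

1

With A gone, the remaining components are: {B, C, D, E, F, G, H, I, J, K, L, M}.
That is 1 component.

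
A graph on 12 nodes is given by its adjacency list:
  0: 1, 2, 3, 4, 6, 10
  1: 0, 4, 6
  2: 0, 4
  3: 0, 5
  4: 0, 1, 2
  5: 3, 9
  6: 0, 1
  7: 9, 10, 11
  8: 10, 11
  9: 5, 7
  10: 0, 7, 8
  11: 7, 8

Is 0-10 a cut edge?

No

After removing 0-10, the path 0-3-5-9-7-10 still connects them, so the edge is not a bridge.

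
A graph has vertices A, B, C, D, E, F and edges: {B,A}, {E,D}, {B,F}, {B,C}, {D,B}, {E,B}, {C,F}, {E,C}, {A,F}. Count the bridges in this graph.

0

The edges on the cycle B-A-F-C-B are not bridges since each lies on that cycle.
Every edge lies on some cycle, so there are no bridges.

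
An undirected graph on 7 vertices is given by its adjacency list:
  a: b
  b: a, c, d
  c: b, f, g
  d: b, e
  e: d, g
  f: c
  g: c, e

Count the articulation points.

Removing b increases the component count from 1 to 2, so b is a cut vertex.
Removing c increases the component count from 1 to 2, so c is a cut vertex.
By contrast removing e leaves 1 component; it is not a cut vertex. No other vertex is a cut vertex either.

2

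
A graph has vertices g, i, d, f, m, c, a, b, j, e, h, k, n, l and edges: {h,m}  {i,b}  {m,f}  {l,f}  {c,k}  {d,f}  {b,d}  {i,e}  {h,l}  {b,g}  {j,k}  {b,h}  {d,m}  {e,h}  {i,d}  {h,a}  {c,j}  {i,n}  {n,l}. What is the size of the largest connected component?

11

Starting from c we can reach c, j, k. That is one component of size 3.
Starting from a we can reach a, b, d, e, f, g, h, i, l, m, n. That is one component of size 11.
The largest has 11 vertices.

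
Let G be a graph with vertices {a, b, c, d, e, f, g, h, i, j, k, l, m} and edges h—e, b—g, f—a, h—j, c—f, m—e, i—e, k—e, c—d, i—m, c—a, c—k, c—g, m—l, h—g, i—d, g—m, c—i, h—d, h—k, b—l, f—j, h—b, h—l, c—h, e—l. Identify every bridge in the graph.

The edges on the cycle c-h-b-l-m-i-c are not bridges since each lies on that cycle.
Every edge lies on some cycle, so there are no bridges.

none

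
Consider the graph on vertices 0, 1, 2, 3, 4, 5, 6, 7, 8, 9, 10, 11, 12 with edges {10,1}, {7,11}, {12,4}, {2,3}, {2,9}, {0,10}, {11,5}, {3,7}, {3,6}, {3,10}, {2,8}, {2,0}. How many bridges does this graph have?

8

The edges on the cycle 2-3-10-0-2 are not bridges since each lies on that cycle.
But removing 9–2 disconnects 9 from 2; removing 7–11 disconnects 7 from 11; removing 12–4 disconnects 12 from 4; removing 1–10 disconnects 1 from 10 — these are bridges.
In total 8 edges are bridges.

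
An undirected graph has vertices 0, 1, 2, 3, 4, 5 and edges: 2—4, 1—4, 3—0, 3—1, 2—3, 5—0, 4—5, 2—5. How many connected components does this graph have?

Starting from 0 we can reach 0, 1, 2, 3, 4, 5. That is one component of size 6.
Total: 1 component.

1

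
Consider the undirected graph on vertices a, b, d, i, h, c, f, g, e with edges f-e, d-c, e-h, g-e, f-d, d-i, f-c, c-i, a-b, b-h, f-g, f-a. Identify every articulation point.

f

Removing f increases the component count from 1 to 2, so f is a cut vertex.
By contrast removing a leaves 1 component; it is not a cut vertex. No other vertex is a cut vertex either.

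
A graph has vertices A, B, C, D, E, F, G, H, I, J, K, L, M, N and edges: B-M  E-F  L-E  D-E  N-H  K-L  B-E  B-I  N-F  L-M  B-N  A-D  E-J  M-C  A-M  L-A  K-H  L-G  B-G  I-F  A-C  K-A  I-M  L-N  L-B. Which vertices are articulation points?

E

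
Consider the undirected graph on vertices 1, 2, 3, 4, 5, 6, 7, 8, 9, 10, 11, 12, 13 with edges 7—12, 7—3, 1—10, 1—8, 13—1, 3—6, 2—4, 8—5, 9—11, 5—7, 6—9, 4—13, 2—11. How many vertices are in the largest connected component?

13

Starting from 1 we can reach 1, 2, 3, 4, 5, 6, 7, 8, 9, 10, 11, 12, 13. That is one component of size 13.
The largest has 13 vertices.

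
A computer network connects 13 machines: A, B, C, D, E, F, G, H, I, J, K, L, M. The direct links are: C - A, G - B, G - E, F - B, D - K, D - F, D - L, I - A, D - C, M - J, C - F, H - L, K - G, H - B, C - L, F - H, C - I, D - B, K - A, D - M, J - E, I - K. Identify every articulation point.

Removing D, for instance, still leaves 1 component. No single vertex removal increases the component count — the graph has no articulation points.

none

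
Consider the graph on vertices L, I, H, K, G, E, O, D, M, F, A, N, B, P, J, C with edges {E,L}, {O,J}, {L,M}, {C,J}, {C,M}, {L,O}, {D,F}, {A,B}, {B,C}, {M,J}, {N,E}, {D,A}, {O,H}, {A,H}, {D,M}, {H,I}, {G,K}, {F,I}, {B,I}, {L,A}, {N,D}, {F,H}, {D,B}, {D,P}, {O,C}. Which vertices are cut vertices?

D

Removing D increases the component count from 2 to 3, so D is a cut vertex.
By contrast removing N leaves 2 components; it is not a cut vertex. No other vertex is a cut vertex either.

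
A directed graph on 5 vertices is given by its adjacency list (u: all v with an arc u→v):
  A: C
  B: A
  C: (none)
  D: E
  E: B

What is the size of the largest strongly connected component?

1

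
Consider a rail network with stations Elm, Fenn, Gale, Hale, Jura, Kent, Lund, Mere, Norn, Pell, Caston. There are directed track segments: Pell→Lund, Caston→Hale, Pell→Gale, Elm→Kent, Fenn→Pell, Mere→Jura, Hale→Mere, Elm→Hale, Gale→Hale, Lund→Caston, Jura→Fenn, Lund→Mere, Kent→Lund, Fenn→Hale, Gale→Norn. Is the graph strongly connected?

No

There is no directed path from Pell to Kent, so the graph is not strongly connected.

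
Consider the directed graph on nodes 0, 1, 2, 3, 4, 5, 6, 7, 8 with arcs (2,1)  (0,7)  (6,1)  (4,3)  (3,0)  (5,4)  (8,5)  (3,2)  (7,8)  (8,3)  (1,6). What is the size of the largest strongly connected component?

6

{0, 3, 4, 5, 7, 8} are all mutually reachable — one SCC of size 6.
{1, 6} are all mutually reachable — one SCC of size 2.
{2} is an SCC by itself.
The largest has 6 vertices.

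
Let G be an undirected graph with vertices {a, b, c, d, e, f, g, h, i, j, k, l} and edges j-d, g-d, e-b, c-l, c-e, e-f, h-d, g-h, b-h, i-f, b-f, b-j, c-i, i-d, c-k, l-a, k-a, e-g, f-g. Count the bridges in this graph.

0

The edges on the cycle b-j-d-h-b are not bridges since each lies on that cycle.
Every edge lies on some cycle, so there are no bridges.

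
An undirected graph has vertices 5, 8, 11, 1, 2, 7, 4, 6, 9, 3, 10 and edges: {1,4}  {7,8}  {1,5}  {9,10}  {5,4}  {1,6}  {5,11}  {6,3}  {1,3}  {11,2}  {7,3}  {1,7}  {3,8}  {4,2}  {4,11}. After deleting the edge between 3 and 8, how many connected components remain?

2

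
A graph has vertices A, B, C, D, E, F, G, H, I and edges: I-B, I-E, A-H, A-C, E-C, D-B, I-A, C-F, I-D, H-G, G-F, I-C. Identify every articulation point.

I

Removing I increases the component count from 1 to 2, so I is a cut vertex.
By contrast removing B leaves 1 component; it is not a cut vertex. No other vertex is a cut vertex either.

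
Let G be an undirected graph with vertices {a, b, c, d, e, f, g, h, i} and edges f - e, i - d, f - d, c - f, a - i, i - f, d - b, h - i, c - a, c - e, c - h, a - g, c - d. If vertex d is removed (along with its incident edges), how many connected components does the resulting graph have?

2

With d gone, the remaining components are: {b}; {a, c, e, f, g, h, i}.
That is 2 components.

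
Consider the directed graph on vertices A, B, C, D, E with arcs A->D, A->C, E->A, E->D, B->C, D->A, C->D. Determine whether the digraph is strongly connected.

There is no directed path from D to B, so the graph is not strongly connected.

No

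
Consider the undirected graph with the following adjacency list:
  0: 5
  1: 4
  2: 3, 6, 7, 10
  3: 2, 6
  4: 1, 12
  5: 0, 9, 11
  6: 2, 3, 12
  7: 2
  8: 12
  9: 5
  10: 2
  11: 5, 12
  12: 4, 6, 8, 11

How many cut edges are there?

The edges on the cycle 2-3-6-2 are not bridges since each lies on that cycle.
But removing 12-6 disconnects 12 from 6; removing 5-11 disconnects 5 from 11; removing 4-1 disconnects 4 from 1; removing 12-4 disconnects 12 from 4 — these are bridges.
In total 10 edges are bridges.

10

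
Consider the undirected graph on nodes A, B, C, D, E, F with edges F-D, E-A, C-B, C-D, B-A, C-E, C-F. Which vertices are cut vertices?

C

Removing C increases the component count from 1 to 2, so C is a cut vertex.
By contrast removing E leaves 1 component; it is not a cut vertex. No other vertex is a cut vertex either.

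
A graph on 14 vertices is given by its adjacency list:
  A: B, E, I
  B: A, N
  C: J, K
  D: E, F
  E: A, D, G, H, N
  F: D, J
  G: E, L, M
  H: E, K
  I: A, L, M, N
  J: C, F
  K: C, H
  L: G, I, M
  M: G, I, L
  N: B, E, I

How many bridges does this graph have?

0

The edges on the cycle G-M-L-G are not bridges since each lies on that cycle.
Every edge lies on some cycle, so there are no bridges.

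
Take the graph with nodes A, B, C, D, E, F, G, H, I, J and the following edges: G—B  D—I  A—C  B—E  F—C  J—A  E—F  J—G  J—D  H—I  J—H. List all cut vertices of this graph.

J

Removing J increases the component count from 1 to 2, so J is a cut vertex.
By contrast removing G leaves 1 component; it is not a cut vertex. No other vertex is a cut vertex either.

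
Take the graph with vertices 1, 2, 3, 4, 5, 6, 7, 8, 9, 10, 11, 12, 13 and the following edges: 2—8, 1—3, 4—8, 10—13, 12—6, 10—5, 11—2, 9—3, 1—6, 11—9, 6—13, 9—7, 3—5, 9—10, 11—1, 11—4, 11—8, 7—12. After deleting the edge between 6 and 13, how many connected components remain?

1

6 and 13 are still connected via 6-1-11-9-10-13, so the component count stays at 1.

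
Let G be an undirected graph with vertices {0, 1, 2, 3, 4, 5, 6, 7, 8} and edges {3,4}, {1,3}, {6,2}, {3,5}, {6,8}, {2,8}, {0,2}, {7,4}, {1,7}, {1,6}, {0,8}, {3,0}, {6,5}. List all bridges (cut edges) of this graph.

The edges on the cycle 1-3-0-2-6-1 are not bridges since each lies on that cycle.
Every edge lies on some cycle, so there are no bridges.

none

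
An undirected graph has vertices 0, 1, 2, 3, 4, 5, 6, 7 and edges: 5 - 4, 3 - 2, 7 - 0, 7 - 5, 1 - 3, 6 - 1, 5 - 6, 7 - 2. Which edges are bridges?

0-7, 4-5

The edges on the cycle 7-5-6-1-3-2-7 are not bridges since each lies on that cycle.
But removing 7 - 0 disconnects 7 from 0; removing 5 - 4 disconnects 5 from 4 — these are bridges.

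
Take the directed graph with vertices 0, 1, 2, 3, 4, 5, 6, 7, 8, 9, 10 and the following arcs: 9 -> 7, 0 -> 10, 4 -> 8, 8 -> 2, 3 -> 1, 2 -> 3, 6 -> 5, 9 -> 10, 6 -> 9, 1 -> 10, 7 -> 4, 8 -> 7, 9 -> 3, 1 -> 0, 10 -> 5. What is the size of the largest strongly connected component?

3

{4, 7, 8} are all mutually reachable — one SCC of size 3.
{1} is an SCC by itself.
{9} is an SCC by itself.
{3} is an SCC by itself.
{10} is an SCC by itself.
(and 4 more singleton SCCs)
The largest has 3 vertices.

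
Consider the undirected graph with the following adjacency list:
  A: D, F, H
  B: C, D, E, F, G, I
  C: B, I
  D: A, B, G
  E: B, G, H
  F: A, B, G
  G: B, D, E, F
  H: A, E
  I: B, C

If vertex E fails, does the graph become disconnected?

No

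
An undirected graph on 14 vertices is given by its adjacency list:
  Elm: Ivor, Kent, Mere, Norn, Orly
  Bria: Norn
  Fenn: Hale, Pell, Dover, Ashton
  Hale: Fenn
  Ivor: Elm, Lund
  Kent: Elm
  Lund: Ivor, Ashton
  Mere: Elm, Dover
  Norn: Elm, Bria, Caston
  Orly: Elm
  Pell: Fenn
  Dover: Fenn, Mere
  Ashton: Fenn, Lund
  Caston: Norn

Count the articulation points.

3

Removing Elm increases the component count from 1 to 4, so Elm is a cut vertex.
Removing Fenn increases the component count from 1 to 3, so Fenn is a cut vertex.
Removing Norn increases the component count from 1 to 3, so Norn is a cut vertex.
By contrast removing Pell leaves 1 component; it is not a cut vertex. No other vertex is a cut vertex either.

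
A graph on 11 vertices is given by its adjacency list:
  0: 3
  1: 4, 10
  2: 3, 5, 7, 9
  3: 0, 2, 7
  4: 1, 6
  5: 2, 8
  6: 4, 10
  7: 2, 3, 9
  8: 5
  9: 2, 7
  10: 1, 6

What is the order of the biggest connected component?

7

Starting from 1 we can reach 1, 4, 6, 10. That is one component of size 4.
Starting from 0 we can reach 0, 2, 3, 5, 7, 8, 9. That is one component of size 7.
The largest has 7 vertices.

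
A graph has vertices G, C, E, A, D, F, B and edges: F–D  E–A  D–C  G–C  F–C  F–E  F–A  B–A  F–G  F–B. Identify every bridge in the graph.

none

The edges on the cycle F-D-C-F are not bridges since each lies on that cycle.
Every edge lies on some cycle, so there are no bridges.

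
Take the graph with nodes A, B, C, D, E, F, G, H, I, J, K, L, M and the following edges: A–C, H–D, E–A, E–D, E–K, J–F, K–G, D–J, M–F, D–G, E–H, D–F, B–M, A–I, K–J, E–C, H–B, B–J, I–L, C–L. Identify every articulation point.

Removing E increases the component count from 1 to 2, so E is a cut vertex.
By contrast removing F leaves 1 component; it is not a cut vertex. No other vertex is a cut vertex either.

E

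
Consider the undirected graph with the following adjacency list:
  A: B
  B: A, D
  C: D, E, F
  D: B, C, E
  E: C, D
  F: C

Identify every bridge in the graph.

A-B, B-D, C-F

The edges on the cycle E-C-D-E are not bridges since each lies on that cycle.
But removing C-F disconnects C from F; removing D-B disconnects D from B; removing B-A disconnects B from A — these are bridges.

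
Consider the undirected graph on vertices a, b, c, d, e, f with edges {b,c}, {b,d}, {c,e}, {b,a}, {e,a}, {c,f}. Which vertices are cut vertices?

b, c

Removing b increases the component count from 1 to 2, so b is a cut vertex.
Removing c increases the component count from 1 to 2, so c is a cut vertex.
By contrast removing e leaves 1 component; it is not a cut vertex. No other vertex is a cut vertex either.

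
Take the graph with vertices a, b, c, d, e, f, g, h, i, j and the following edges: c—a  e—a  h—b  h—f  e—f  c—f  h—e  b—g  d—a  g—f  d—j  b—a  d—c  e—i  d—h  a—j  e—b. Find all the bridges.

e-i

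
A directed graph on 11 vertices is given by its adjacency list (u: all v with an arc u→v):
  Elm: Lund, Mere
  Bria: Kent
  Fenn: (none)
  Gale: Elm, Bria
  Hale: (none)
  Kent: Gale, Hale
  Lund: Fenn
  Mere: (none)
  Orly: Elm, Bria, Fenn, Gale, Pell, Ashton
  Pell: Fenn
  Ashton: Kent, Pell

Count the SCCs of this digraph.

{Bria, Gale, Kent} are all mutually reachable — one SCC of size 3.
{Mere} is an SCC by itself.
{Pell} is an SCC by itself.
{Orly} is an SCC by itself.
{Hale} is an SCC by itself.
(and 4 more singleton SCCs)
That gives 9 strongly connected components.

9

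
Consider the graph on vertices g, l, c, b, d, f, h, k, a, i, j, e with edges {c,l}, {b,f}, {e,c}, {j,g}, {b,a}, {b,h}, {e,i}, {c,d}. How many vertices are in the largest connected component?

k is isolated — a component by itself.
Starting from g we can reach g, j. That is one component of size 2.
Starting from a we can reach a, b, f, h. That is one component of size 4.
Starting from c we can reach c, d, e, i, l. That is one component of size 5.
The largest has 5 vertices.

5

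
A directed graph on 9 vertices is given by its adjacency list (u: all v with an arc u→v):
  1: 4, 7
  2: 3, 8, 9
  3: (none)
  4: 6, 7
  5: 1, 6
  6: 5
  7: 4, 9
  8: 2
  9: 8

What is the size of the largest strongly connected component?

5

{1, 4, 5, 6, 7} are all mutually reachable — one SCC of size 5.
{2, 8, 9} are all mutually reachable — one SCC of size 3.
{3} is an SCC by itself.
The largest has 5 vertices.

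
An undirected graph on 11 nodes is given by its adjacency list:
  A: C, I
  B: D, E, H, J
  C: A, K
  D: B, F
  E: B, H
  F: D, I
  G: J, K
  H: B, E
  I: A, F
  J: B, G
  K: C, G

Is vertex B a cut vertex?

Yes

Deleting B raises the number of components from 1 to 2, so B is a cut vertex.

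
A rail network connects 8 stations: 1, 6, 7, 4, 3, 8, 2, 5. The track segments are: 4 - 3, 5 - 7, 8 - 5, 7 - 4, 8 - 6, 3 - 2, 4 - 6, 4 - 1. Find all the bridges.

The edges on the cycle 8-5-7-4-6-8 are not bridges since each lies on that cycle.
But removing 3 - 2 disconnects 3 from 2; removing 4 - 3 disconnects 4 from 3; removing 4 - 1 disconnects 4 from 1 — these are bridges.

1-4, 2-3, 3-4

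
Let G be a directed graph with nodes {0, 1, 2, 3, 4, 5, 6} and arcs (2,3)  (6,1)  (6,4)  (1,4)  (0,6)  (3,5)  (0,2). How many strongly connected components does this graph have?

{4} is an SCC by itself.
{1} is an SCC by itself.
{6} is an SCC by itself.
{0} is an SCC by itself.
{3} is an SCC by itself.
(and 2 more singleton SCCs)
That gives 7 strongly connected components.

7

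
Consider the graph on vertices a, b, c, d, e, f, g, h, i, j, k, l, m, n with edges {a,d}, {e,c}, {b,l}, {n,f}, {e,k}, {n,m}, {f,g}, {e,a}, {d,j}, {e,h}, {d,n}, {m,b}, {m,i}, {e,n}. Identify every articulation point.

b, d, e, f, m, n

Removing b increases the component count from 1 to 2, so b is a cut vertex.
Removing d increases the component count from 1 to 2, so d is a cut vertex.
Removing e increases the component count from 1 to 4, so e is a cut vertex.
Likewise f, m, n are cut vertices.
By contrast removing l leaves 1 component; it is not a cut vertex. No other vertex is a cut vertex either.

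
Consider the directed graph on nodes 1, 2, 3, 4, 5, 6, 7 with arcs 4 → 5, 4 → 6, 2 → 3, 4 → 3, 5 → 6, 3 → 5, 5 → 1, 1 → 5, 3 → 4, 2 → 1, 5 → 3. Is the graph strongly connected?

There is no directed path from 4 to 2, so the graph is not strongly connected.

No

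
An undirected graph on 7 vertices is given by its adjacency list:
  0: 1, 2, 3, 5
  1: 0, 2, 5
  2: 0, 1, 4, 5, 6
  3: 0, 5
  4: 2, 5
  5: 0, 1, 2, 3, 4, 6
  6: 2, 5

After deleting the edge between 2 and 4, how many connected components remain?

1

2 and 4 are still connected via 2-5-4, so the component count stays at 1.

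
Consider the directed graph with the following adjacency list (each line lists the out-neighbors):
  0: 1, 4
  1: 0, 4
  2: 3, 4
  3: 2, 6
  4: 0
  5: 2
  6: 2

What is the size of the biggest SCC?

{0, 1, 4} are all mutually reachable — one SCC of size 3.
{2, 3, 6} are all mutually reachable — one SCC of size 3.
{5} is an SCC by itself.
The largest has 3 vertices.

3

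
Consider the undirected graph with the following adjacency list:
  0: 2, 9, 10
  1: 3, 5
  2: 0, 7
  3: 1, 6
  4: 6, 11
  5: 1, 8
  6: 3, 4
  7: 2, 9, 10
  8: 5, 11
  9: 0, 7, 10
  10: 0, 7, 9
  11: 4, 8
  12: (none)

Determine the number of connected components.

3

12 is isolated — a component by itself.
Starting from 0 we can reach 0, 2, 7, 9, 10. That is one component of size 5.
Starting from 1 we can reach 1, 3, 4, 5, 6, 8, 11. That is one component of size 7.
Total: 3 components.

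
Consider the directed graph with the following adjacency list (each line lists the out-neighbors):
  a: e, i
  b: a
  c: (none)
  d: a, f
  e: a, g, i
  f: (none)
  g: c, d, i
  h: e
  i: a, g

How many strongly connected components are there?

5

{a, d, e, g, i} are all mutually reachable — one SCC of size 5.
{f} is an SCC by itself.
{c} is an SCC by itself.
{h} is an SCC by itself.
{b} is an SCC by itself.
That gives 5 strongly connected components.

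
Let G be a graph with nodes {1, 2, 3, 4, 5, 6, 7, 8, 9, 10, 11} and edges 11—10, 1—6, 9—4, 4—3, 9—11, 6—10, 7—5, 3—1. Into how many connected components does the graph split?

4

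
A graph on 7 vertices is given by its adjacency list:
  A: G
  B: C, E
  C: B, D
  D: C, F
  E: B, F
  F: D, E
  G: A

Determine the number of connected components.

Starting from A we can reach A, G. That is one component of size 2.
Starting from B we can reach B, C, D, E, F. That is one component of size 5.
Total: 2 components.

2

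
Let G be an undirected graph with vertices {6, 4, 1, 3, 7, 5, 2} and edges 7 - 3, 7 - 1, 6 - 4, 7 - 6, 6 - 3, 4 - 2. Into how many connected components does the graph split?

5 is isolated — a component by itself.
Starting from 1 we can reach 1, 2, 3, 4, 6, 7. That is one component of size 6.
Total: 2 components.

2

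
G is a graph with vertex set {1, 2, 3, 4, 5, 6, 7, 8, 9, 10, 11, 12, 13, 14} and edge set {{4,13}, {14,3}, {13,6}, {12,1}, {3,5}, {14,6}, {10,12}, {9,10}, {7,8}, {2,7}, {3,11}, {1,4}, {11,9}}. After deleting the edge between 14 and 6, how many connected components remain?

14 and 6 are still connected via 14-3-11-9-10-12-1-4-13-6, so the component count stays at 2.

2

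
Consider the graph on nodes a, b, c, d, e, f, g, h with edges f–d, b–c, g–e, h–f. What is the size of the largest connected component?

3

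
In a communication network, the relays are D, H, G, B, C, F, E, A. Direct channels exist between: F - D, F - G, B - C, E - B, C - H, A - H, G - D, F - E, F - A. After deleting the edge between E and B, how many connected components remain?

E and B are still connected via E-F-A-H-C-B, so the component count stays at 1.

1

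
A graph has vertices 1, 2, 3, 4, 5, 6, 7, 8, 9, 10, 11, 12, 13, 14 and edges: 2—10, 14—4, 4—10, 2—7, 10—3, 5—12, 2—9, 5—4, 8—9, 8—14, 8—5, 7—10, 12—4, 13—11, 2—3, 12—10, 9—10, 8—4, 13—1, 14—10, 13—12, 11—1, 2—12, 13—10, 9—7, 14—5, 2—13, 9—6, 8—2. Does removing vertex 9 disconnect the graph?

Deleting 9 raises the number of components from 1 to 2, so 9 is a cut vertex.

Yes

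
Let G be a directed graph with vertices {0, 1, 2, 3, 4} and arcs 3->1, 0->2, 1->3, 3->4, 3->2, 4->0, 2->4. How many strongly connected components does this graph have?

2

{0, 2, 4} are all mutually reachable — one SCC of size 3.
{1, 3} are all mutually reachable — one SCC of size 2.
That gives 2 strongly connected components.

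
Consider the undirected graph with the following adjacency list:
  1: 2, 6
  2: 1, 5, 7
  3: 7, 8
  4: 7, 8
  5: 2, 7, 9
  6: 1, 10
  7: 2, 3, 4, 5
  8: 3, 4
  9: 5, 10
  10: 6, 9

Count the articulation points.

1

Removing 7 increases the component count from 1 to 2, so 7 is a cut vertex.
By contrast removing 9 leaves 1 component; it is not a cut vertex. No other vertex is a cut vertex either.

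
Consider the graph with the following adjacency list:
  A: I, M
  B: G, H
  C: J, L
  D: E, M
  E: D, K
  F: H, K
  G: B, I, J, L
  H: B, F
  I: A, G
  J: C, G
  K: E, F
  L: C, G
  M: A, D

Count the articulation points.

Removing G increases the component count from 1 to 2, so G is a cut vertex.
By contrast removing C leaves 1 component; it is not a cut vertex. No other vertex is a cut vertex either.

1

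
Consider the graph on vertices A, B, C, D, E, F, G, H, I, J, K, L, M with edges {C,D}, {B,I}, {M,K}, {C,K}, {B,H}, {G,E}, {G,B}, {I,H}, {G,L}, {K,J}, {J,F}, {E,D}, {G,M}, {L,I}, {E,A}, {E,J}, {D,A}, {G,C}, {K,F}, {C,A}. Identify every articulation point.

Removing G increases the component count from 1 to 2, so G is a cut vertex.
By contrast removing K leaves 1 component; it is not a cut vertex. No other vertex is a cut vertex either.

G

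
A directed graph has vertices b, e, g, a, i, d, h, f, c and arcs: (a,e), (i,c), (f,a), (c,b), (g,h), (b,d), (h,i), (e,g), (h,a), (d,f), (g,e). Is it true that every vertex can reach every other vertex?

Yes

From b we can reach every vertex (a, b, c, d, e, f, g, h, i), and every vertex can reach b (a, b, c, d, e, f, g, h, i). So the whole graph is one strongly connected component.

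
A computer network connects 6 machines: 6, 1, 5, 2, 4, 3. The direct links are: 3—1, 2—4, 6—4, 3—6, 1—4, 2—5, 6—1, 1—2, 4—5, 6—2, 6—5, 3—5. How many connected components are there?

1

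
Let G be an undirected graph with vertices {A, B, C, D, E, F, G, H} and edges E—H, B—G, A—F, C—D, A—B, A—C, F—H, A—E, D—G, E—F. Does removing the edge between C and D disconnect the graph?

No

After removing C—D, the path C-A-B-G-D still connects them, so the edge is not a bridge.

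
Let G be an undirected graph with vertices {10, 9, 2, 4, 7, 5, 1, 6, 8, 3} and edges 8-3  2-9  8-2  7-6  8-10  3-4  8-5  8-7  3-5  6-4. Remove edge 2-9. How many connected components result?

Before removal there are 2 components.
2-9 is a bridge — removing it separates 2's side from 9's side.
After removal: 3 components.

3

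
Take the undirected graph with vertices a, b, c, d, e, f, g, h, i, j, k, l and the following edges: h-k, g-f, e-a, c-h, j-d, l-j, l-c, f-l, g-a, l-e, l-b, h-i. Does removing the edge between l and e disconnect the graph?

No

After removing l-e, the path l-f-g-a-e still connects them, so the edge is not a bridge.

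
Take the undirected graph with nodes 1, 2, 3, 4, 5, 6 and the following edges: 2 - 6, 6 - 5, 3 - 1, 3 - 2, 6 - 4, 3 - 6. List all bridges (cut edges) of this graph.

1-3, 4-6, 5-6

The edges on the cycle 3-2-6-3 are not bridges since each lies on that cycle.
But removing 6 - 5 disconnects 6 from 5; removing 6 - 4 disconnects 6 from 4; removing 3 - 1 disconnects 3 from 1 — these are bridges.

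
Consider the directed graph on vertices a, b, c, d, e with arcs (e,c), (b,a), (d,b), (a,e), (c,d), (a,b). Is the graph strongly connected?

From b we can reach every vertex (a, b, c, d, e), and every vertex can reach b (a, b, c, d, e). So the whole graph is one strongly connected component.

Yes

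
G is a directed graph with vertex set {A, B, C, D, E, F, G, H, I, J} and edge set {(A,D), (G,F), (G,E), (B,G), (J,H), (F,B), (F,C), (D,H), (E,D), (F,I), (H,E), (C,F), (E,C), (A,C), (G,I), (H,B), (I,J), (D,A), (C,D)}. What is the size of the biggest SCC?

{A, B, C, D, E, F, G, H, I, J} are all mutually reachable — one SCC of size 10.
The largest has 10 vertices.

10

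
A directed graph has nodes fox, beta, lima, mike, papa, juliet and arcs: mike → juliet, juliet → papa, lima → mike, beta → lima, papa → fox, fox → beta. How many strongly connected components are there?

1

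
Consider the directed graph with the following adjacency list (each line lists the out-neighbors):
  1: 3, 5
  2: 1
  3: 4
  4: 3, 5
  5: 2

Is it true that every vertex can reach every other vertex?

Yes

From 2 we can reach every vertex (1, 2, 3, 4, 5), and every vertex can reach 2 (1, 2, 3, 4, 5). So the whole graph is one strongly connected component.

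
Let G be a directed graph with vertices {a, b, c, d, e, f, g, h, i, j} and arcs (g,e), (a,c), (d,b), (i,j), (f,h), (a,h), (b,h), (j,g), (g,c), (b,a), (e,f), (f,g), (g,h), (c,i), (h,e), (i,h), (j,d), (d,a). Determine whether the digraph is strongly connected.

Yes

From h we can reach every vertex (a, b, c, d, e, f, g, h, i, j), and every vertex can reach h (a, b, c, d, e, f, g, h, i, j). So the whole graph is one strongly connected component.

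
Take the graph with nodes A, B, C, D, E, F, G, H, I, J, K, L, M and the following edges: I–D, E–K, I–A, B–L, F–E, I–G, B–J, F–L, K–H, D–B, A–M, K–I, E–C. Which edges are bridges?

A-I, A-M, B-J, C-E, G-I, H-K

The edges on the cycle F-E-K-I-D-B-L-F are not bridges since each lies on that cycle.
But removing G–I disconnects G from I; removing I–A disconnects I from A; removing M–A disconnects M from A; removing E–C disconnects E from C — these are bridges.
In total 6 edges are bridges.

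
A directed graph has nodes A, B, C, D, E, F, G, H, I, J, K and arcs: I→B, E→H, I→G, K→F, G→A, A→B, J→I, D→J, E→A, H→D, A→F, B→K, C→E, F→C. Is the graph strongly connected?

From D we can reach every vertex (A, B, C, D, E, F, G, H, I, J, K), and every vertex can reach D (A, B, C, D, E, F, G, H, I, J, K). So the whole graph is one strongly connected component.

Yes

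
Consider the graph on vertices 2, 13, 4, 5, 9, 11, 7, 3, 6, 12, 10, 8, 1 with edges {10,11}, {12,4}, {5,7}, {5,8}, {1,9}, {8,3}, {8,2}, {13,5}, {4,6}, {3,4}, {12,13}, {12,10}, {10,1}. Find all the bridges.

1-10, 1-9, 10-11, 10-12, 2-8, 4-6, 5-7

The edges on the cycle 12-13-5-8-3-4-12 are not bridges since each lies on that cycle.
But removing 5-7 disconnects 5 from 7; removing 1-9 disconnects 1 from 9; removing 1-10 disconnects 1 from 10; removing 8-2 disconnects 8 from 2 — these are bridges.
In total 7 edges are bridges.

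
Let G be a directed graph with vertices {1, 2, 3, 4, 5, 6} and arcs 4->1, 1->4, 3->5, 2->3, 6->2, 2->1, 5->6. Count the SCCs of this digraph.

{2, 3, 5, 6} are all mutually reachable — one SCC of size 4.
{1, 4} are all mutually reachable — one SCC of size 2.
That gives 2 strongly connected components.

2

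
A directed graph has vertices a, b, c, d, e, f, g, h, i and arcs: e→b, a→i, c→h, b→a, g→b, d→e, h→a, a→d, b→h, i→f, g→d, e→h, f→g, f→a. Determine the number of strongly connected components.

2

{a, b, d, e, f, g, h, i} are all mutually reachable — one SCC of size 8.
{c} is an SCC by itself.
That gives 2 strongly connected components.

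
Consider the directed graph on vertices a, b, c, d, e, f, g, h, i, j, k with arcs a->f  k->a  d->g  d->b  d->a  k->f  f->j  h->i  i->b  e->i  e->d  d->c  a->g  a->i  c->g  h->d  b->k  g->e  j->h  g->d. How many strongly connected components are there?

{a, b, c, d, e, f, g, h, i, j, k} are all mutually reachable — one SCC of size 11.
That gives 1 strongly connected component.

1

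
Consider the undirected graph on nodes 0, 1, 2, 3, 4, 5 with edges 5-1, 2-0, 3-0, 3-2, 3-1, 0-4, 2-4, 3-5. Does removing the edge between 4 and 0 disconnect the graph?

No

After removing 4-0, the path 4-2-0 still connects them, so the edge is not a bridge.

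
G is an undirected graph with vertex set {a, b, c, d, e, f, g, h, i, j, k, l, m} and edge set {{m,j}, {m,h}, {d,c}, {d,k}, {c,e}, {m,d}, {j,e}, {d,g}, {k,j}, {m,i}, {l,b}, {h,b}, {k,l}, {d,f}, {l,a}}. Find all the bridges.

a-l, d-f, d-g, i-m

The edges on the cycle m-d-k-l-b-h-m are not bridges since each lies on that cycle.
But removing d–f disconnects d from f; removing i–m disconnects i from m; removing g–d disconnects g from d; removing l–a disconnects l from a — these are bridges.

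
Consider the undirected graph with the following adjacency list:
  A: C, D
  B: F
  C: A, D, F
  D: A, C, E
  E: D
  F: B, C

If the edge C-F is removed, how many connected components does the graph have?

2

Before removal there is 1 component.
C-F is a bridge — removing it separates C's side from F's side.
After removal: 2 components.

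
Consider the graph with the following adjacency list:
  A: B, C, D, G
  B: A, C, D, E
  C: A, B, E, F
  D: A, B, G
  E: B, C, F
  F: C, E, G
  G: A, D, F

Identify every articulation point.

Removing D, for instance, still leaves 1 component. No single vertex removal increases the component count — the graph has no articulation points.

none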